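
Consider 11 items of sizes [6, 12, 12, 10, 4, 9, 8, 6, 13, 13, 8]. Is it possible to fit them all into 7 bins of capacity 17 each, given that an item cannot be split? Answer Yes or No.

Yes

A valid assignment using 7 bins:
  bin 1: 13 + 4 = 17
  bin 2: 13 = 13
  bin 3: 12 = 12
  bin 4: 12 = 12
  bin 5: 10 + 6 = 16
  bin 6: 9 + 8 = 17
  bin 7: 8 + 6 = 14
Every load is within 17, so 7 bins suffice.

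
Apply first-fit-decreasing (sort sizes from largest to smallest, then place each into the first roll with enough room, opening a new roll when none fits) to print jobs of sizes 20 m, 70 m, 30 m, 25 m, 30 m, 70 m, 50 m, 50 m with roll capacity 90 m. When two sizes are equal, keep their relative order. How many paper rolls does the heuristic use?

5

Sorted descending: 70, 70, 50, 50, 30, 30, 25, 20.
  70 → roll 1 (new)  [load 70/90]
  70 → roll 2 (new)  [load 70/90]
  50 → roll 3 (new)  [load 50/90]
  50 → roll 4 (new)  [load 50/90]
  30 → roll 3  [load 80/90]
  30 → roll 4  [load 80/90]
  25 → roll 5 (new)  [load 25/90]
  20 → roll 1  [load 90/90]
5 paper rolls opened.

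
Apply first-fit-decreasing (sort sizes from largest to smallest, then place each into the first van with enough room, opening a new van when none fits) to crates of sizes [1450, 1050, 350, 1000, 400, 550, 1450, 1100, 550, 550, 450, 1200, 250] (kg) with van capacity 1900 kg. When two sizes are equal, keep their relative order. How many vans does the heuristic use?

6

Sorted descending: 1450, 1450, 1200, 1100, 1050, 1000, 550, 550, 550, 450, 400, 350, 250.
  1450 → van 1 (new)  [load 1450/1900]
  1450 → van 2 (new)  [load 1450/1900]
  1200 → van 3 (new)  [load 1200/1900]
  1100 → van 4 (new)  [load 1100/1900]
  1050 → van 5 (new)  [load 1050/1900]
  1000 → van 6 (new)  [load 1000/1900]
  550 → van 3  [load 1750/1900]
  550 → van 4  [load 1650/1900]
  550 → van 5  [load 1600/1900]
  450 → van 1  [load 1900/1900]
  400 → van 2  [load 1850/1900]
  350 → van 6  [load 1350/1900]
  250 → van 4  [load 1900/1900]
6 vans opened.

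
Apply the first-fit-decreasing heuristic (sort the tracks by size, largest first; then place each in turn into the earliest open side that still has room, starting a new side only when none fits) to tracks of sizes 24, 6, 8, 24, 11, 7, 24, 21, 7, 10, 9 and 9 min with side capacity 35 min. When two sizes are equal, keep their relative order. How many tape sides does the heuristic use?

Sorted descending: 24, 24, 24, 21, 11, 10, 9, 9, 8, 7, 7, 6.
  24 → side 1 (new)  [load 24/35]
  24 → side 2 (new)  [load 24/35]
  24 → side 3 (new)  [load 24/35]
  21 → side 4 (new)  [load 21/35]
  11 → side 1  [load 35/35]
  10 → side 2  [load 34/35]
  9 → side 3  [load 33/35]
  9 → side 4  [load 30/35]
  8 → side 5 (new)  [load 8/35]
  7 → side 5  [load 15/35]
  7 → side 5  [load 22/35]
  6 → side 5  [load 28/35]
5 tape sides opened.

5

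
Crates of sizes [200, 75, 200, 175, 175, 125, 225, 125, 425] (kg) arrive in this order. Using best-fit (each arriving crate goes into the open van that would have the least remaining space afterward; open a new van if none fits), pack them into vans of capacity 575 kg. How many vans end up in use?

  200 → van 1 (new)  [load 200/575]
  75 → van 1  [load 275/575]
  200 → van 1  [load 475/575]
  175 → van 2 (new)  [load 175/575]
  175 → van 2  [load 350/575]
  125 → van 2  [load 475/575]
  225 → van 3 (new)  [load 225/575]
  125 → van 3  [load 350/575]
  425 → van 4 (new)  [load 425/575]
4 vans opened.

4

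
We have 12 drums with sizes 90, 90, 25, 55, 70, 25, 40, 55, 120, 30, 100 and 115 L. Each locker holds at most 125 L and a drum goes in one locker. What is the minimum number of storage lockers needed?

Total = 120 + 115 + 100 + 90 + 90 + 70 + 55 + 55 + 40 + 30 + 25 + 25 = 815 L.
Lower bound: ⌈815/125⌉ = 7 storage lockers.
A packing using 7 storage lockers:
  locker 1: 120 = 120
  locker 2: 115 = 115
  locker 3: 100 + 25 = 125
  locker 4: 90 + 30 = 120
  locker 5: 90 + 25 = 115
  locker 6: 70 + 55 = 125
  locker 7: 55 + 40 = 95
This matches the lower bound, so 7 is optimal.

7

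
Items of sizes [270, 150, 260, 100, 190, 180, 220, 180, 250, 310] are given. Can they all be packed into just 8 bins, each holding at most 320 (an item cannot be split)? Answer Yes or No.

Total = 2110; ⌈2110/320⌉ = 7.
8 items each exceed half the capacity and cannot share a bin, forcing at least 8 bins.
The bound of 8 does not rule out 8, but exhaustive search shows no assignment into 8 bins of capacity 320 exists — the minimum is 9.

No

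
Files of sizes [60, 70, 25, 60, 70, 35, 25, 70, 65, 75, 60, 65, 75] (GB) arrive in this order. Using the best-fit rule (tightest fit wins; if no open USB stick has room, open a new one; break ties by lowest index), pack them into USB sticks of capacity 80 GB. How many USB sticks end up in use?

12

  60 → USB stick 1 (new)  [load 60/80]
  70 → USB stick 2 (new)  [load 70/80]
  25 → USB stick 3 (new)  [load 25/80]
  60 → USB stick 4 (new)  [load 60/80]
  70 → USB stick 5 (new)  [load 70/80]
  35 → USB stick 3  [load 60/80]
  25 → USB stick 6 (new)  [load 25/80]
  70 → USB stick 7 (new)  [load 70/80]
  65 → USB stick 8 (new)  [load 65/80]
  75 → USB stick 9 (new)  [load 75/80]
  60 → USB stick 10 (new)  [load 60/80]
  65 → USB stick 11 (new)  [load 65/80]
  75 → USB stick 12 (new)  [load 75/80]
12 USB sticks opened.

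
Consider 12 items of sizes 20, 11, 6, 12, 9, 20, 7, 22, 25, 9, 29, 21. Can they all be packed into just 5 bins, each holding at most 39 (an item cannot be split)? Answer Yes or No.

No

Total = 191; ⌈191/39⌉ = 5.
6 items each exceed half the capacity and cannot share a bin, forcing at least 6 bins.
At least 6 bins are required, but only 5 are allowed.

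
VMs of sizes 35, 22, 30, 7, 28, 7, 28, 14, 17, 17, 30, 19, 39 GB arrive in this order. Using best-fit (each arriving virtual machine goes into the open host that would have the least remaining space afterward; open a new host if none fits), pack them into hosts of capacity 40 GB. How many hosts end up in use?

9

  35 → host 1 (new)  [load 35/40]
  22 → host 2 (new)  [load 22/40]
  30 → host 3 (new)  [load 30/40]
  7 → host 3  [load 37/40]
  28 → host 4 (new)  [load 28/40]
  7 → host 4  [load 35/40]
  28 → host 5 (new)  [load 28/40]
  14 → host 2  [load 36/40]
  17 → host 6 (new)  [load 17/40]
  17 → host 6  [load 34/40]
  30 → host 7 (new)  [load 30/40]
  19 → host 8 (new)  [load 19/40]
  39 → host 9 (new)  [load 39/40]
9 hosts opened.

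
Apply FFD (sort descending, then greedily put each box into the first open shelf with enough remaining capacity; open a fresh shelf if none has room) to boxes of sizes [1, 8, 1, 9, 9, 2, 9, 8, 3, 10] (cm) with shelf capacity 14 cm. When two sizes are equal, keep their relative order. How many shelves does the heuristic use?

Sorted descending: 10, 9, 9, 9, 8, 8, 3, 2, 1, 1.
  10 → shelf 1 (new)  [load 10/14]
  9 → shelf 2 (new)  [load 9/14]
  9 → shelf 3 (new)  [load 9/14]
  9 → shelf 4 (new)  [load 9/14]
  8 → shelf 5 (new)  [load 8/14]
  8 → shelf 6 (new)  [load 8/14]
  3 → shelf 1  [load 13/14]
  2 → shelf 2  [load 11/14]
  1 → shelf 1  [load 14/14]
  1 → shelf 2  [load 12/14]
6 shelves opened.

6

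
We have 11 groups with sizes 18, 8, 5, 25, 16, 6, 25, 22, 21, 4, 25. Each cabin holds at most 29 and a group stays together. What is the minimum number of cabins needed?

7

Total = 25 + 25 + 25 + 22 + 21 + 18 + 16 + 8 + 6 + 5 + 4 = 175.
Lower bound: ⌈175/29⌉ = 7 cabins.
A packing using 7 cabins:
  cabin 1: 25 + 4 = 29
  cabin 2: 25 = 25
  cabin 3: 25 = 25
  cabin 4: 22 + 6 = 28
  cabin 5: 21 + 8 = 29
  cabin 6: 18 + 5 = 23
  cabin 7: 16 = 16
This matches the lower bound, so 7 is optimal.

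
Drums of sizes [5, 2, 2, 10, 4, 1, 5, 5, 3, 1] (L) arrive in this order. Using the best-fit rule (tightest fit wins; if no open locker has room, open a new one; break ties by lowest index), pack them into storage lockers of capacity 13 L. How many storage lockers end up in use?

  5 → locker 1 (new)  [load 5/13]
  2 → locker 1  [load 7/13]
  2 → locker 1  [load 9/13]
  10 → locker 2 (new)  [load 10/13]
  4 → locker 1  [load 13/13]
  1 → locker 2  [load 11/13]
  5 → locker 3 (new)  [load 5/13]
  5 → locker 3  [load 10/13]
  3 → locker 3  [load 13/13]
  1 → locker 2  [load 12/13]
3 storage lockers opened.

3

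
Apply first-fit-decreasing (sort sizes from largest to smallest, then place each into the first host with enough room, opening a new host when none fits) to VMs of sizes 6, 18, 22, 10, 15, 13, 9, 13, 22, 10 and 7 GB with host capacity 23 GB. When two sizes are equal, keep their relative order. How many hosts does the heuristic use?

7

Sorted descending: 22, 22, 18, 15, 13, 13, 10, 10, 9, 7, 6.
  22 → host 1 (new)  [load 22/23]
  22 → host 2 (new)  [load 22/23]
  18 → host 3 (new)  [load 18/23]
  15 → host 4 (new)  [load 15/23]
  13 → host 5 (new)  [load 13/23]
  13 → host 6 (new)  [load 13/23]
  10 → host 5  [load 23/23]
  10 → host 6  [load 23/23]
  9 → host 7 (new)  [load 9/23]
  7 → host 4  [load 22/23]
  6 → host 7  [load 15/23]
7 hosts opened.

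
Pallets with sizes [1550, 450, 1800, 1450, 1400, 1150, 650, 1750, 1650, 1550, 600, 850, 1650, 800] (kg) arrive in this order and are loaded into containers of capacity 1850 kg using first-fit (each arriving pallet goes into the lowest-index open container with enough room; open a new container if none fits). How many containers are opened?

11

  1550 → container 1 (new)  [load 1550/1850]
  450 → container 2 (new)  [load 450/1850]
  1800 → container 3 (new)  [load 1800/1850]
  1450 → container 4 (new)  [load 1450/1850]
  1400 → container 2  [load 1850/1850]
  1150 → container 5 (new)  [load 1150/1850]
  650 → container 5  [load 1800/1850]
  1750 → container 6 (new)  [load 1750/1850]
  1650 → container 7 (new)  [load 1650/1850]
  1550 → container 8 (new)  [load 1550/1850]
  600 → container 9 (new)  [load 600/1850]
  850 → container 9  [load 1450/1850]
  1650 → container 10 (new)  [load 1650/1850]
  800 → container 11 (new)  [load 800/1850]
11 containers opened.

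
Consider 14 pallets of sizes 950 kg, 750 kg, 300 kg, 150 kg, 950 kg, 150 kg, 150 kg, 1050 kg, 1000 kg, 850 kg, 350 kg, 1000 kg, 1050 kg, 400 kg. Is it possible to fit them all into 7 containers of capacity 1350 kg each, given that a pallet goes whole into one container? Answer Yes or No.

Total = 9100 kg; ⌈9100/1350⌉ = 7.
8 pallets each exceed half the capacity and cannot share a container, forcing at least 8 containers.
At least 8 containers are required, but only 7 are allowed.

No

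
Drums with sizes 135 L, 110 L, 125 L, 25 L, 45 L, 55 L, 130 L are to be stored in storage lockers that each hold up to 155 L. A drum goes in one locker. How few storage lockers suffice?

Total = 135 + 130 + 125 + 110 + 55 + 45 + 25 = 625 L.
Lower bound: ⌈625/155⌉ = 5 storage lockers.
A packing using 5 storage lockers:
  locker 1: 135 = 135
  locker 2: 130 + 25 = 155
  locker 3: 125 = 125
  locker 4: 110 + 45 = 155
  locker 5: 55 = 55
This matches the lower bound, so 5 is optimal.

5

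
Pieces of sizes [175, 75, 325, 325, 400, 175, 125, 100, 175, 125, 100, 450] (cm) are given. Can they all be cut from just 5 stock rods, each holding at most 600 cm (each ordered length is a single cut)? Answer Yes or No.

A valid assignment using 5 stock rods:
  stock rod 1: 450 + 125 = 575
  stock rod 2: 400 + 175 = 575
  stock rod 3: 325 + 175 + 100 = 600
  stock rod 4: 325 + 175 + 100 = 600
  stock rod 5: 125 + 75 = 200
Every load is within 600 cm, so 5 stock rods suffice.

Yes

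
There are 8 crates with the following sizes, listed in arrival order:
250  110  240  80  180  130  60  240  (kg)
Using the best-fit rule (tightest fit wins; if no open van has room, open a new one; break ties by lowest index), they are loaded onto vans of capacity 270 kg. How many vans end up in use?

  250 → van 1 (new)  [load 250/270]
  110 → van 2 (new)  [load 110/270]
  240 → van 3 (new)  [load 240/270]
  80 → van 2  [load 190/270]
  180 → van 4 (new)  [load 180/270]
  130 → van 5 (new)  [load 130/270]
  60 → van 2  [load 250/270]
  240 → van 6 (new)  [load 240/270]
6 vans opened.

6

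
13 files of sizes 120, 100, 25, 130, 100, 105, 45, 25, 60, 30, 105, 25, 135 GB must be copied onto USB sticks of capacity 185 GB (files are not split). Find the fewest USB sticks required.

Total = 135 + 130 + 120 + 105 + 105 + 100 + 100 + 60 + 45 + 30 + 25 + 25 + 25 = 1005 GB.
Lower bound: ⌈1005/185⌉ = 6 USB sticks.
Also, 7 files each exceed 185/2 GB, and no two of those can share a USB stick, so at least 7 USB sticks are needed.
A packing using 7 USB sticks:
  USB stick 1: 135 + 45 = 180
  USB stick 2: 130 + 30 + 25 = 185
  USB stick 3: 120 + 60 = 180
  USB stick 4: 105 + 25 + 25 = 155
  USB stick 5: 105 = 105
  USB stick 6: 100 = 100
  USB stick 7: 100 = 100
This matches the lower bound, so 7 is optimal.

7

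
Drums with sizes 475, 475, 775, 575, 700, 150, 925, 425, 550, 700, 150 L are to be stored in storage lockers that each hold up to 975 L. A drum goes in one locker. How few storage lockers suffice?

7

Total = 925 + 775 + 700 + 700 + 575 + 550 + 475 + 475 + 425 + 150 + 150 = 5900 L.
Lower bound: ⌈5900/975⌉ = 7 storage lockers.
A packing using 7 storage lockers:
  locker 1: 925 = 925
  locker 2: 775 + 150 = 925
  locker 3: 700 + 150 = 850
  locker 4: 700 = 700
  locker 5: 575 = 575
  locker 6: 550 + 425 = 975
  locker 7: 475 + 475 = 950
This matches the lower bound, so 7 is optimal.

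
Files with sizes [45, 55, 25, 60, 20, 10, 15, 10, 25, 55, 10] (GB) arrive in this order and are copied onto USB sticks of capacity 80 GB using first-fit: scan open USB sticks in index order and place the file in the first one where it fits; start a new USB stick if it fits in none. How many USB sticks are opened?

  45 → USB stick 1 (new)  [load 45/80]
  55 → USB stick 2 (new)  [load 55/80]
  25 → USB stick 1  [load 70/80]
  60 → USB stick 3 (new)  [load 60/80]
  20 → USB stick 2  [load 75/80]
  10 → USB stick 1  [load 80/80]
  15 → USB stick 3  [load 75/80]
  10 → USB stick 4 (new)  [load 10/80]
  25 → USB stick 4  [load 35/80]
  55 → USB stick 5 (new)  [load 55/80]
  10 → USB stick 4  [load 45/80]
5 USB sticks opened.

5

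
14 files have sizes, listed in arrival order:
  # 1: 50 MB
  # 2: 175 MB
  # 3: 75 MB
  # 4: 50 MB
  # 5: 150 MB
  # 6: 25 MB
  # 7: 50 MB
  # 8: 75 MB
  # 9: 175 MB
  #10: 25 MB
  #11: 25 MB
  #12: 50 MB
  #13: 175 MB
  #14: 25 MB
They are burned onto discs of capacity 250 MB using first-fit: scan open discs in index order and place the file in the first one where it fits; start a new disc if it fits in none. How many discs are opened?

5

  50 → disc 1 (new)  [load 50/250]
  175 → disc 1  [load 225/250]
  75 → disc 2 (new)  [load 75/250]
  50 → disc 2  [load 125/250]
  150 → disc 3 (new)  [load 150/250]
  25 → disc 1  [load 250/250]
  50 → disc 2  [load 175/250]
  75 → disc 2  [load 250/250]
  175 → disc 4 (new)  [load 175/250]
  25 → disc 3  [load 175/250]
  25 → disc 3  [load 200/250]
  50 → disc 3  [load 250/250]
  175 → disc 5 (new)  [load 175/250]
  25 → disc 4  [load 200/250]
5 discs opened.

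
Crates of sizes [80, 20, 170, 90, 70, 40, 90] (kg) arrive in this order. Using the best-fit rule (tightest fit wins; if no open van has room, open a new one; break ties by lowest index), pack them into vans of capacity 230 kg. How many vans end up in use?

  80 → van 1 (new)  [load 80/230]
  20 → van 1  [load 100/230]
  170 → van 2 (new)  [load 170/230]
  90 → van 1  [load 190/230]
  70 → van 3 (new)  [load 70/230]
  40 → van 1  [load 230/230]
  90 → van 3  [load 160/230]
3 vans opened.

3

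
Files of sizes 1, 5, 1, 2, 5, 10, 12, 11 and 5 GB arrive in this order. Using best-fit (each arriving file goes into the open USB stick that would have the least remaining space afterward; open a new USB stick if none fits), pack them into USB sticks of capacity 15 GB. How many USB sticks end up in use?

4

  1 → USB stick 1 (new)  [load 1/15]
  5 → USB stick 1  [load 6/15]
  1 → USB stick 1  [load 7/15]
  2 → USB stick 1  [load 9/15]
  5 → USB stick 1  [load 14/15]
  10 → USB stick 2 (new)  [load 10/15]
  12 → USB stick 3 (new)  [load 12/15]
  11 → USB stick 4 (new)  [load 11/15]
  5 → USB stick 2  [load 15/15]
4 USB sticks opened.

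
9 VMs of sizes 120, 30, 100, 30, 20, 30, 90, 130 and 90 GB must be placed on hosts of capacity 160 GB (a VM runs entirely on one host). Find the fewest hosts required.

Total = 130 + 120 + 100 + 90 + 90 + 30 + 30 + 30 + 20 = 640 GB.
Lower bound: ⌈640/160⌉ = 4 hosts.
Also, 5 VMs each exceed 80 GB, and no two of those can share a host, so at least 5 hosts are needed.
A packing using 5 hosts:
  host 1: 130 + 30 = 160
  host 2: 120 + 30 = 150
  host 3: 100 + 30 + 20 = 150
  host 4: 90 = 90
  host 5: 90 = 90
This matches the lower bound, so 5 is optimal.

5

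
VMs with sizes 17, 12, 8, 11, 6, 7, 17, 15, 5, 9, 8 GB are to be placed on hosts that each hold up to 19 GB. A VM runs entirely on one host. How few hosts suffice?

7

Total = 17 + 17 + 15 + 12 + 11 + 9 + 8 + 8 + 7 + 6 + 5 = 115 GB.
Lower bound: ⌈115/19⌉ = 7 hosts.
A packing using 7 hosts:
  host 1: 17 = 17
  host 2: 17 = 17
  host 3: 15 = 15
  host 4: 12 + 7 = 19
  host 5: 11 + 8 = 19
  host 6: 9 + 8 = 17
  host 7: 6 + 5 = 11
This matches the lower bound, so 7 is optimal.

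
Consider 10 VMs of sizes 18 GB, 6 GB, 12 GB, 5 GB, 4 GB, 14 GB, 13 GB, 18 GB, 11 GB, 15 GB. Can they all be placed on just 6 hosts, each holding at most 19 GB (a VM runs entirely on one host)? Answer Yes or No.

Total = 116 GB; ⌈116/19⌉ = 7.
At least 7 hosts are required, but only 6 are allowed.

No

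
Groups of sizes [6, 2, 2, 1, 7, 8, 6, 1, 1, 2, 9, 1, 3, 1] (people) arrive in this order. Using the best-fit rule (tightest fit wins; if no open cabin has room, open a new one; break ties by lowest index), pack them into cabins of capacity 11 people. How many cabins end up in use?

  6 → cabin 1 (new)  [load 6/11]
  2 → cabin 1  [load 8/11]
  2 → cabin 1  [load 10/11]
  1 → cabin 1  [load 11/11]
  7 → cabin 2 (new)  [load 7/11]
  8 → cabin 3 (new)  [load 8/11]
  6 → cabin 4 (new)  [load 6/11]
  1 → cabin 3  [load 9/11]
  1 → cabin 3  [load 10/11]
  2 → cabin 2  [load 9/11]
  9 → cabin 5 (new)  [load 9/11]
  1 → cabin 3  [load 11/11]
  3 → cabin 4  [load 9/11]
  1 → cabin 2  [load 10/11]
5 cabins opened.

5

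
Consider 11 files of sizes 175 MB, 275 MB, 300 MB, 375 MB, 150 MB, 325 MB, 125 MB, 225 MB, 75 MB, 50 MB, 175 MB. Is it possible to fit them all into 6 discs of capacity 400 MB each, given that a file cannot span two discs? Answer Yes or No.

Yes

A valid assignment using 6 discs:
  disc 1: 375 = 375
  disc 2: 325 + 75 = 400
  disc 3: 300 + 50 = 350
  disc 4: 275 + 125 = 400
  disc 5: 225 + 175 = 400
  disc 6: 175 + 150 = 325
Every load is within 400 MB, so 6 discs suffice.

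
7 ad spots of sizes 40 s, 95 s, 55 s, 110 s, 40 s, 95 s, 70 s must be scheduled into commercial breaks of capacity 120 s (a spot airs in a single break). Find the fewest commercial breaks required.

Total = 110 + 95 + 95 + 70 + 55 + 40 + 40 = 505 s.
Lower bound: ⌈505/120⌉ = 5 commercial breaks.
A packing using 5 commercial breaks:
  break 1: 110 = 110
  break 2: 95 = 95
  break 3: 95 = 95
  break 4: 70 + 40 = 110
  break 5: 55 + 40 = 95
This matches the lower bound, so 5 is optimal.

5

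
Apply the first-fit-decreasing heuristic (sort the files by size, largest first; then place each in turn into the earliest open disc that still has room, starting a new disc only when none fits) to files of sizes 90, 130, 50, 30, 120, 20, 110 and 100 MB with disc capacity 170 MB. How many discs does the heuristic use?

Sorted descending: 130, 120, 110, 100, 90, 50, 30, 20.
  130 → disc 1 (new)  [load 130/170]
  120 → disc 2 (new)  [load 120/170]
  110 → disc 3 (new)  [load 110/170]
  100 → disc 4 (new)  [load 100/170]
  90 → disc 5 (new)  [load 90/170]
  50 → disc 2  [load 170/170]
  30 → disc 1  [load 160/170]
  20 → disc 3  [load 130/170]
5 discs opened.

5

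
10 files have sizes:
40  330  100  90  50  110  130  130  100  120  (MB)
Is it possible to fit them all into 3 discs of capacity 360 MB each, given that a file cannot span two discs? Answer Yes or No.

Total = 1200 MB; ⌈1200/360⌉ = 4.
At least 4 discs are required, but only 3 are allowed.

No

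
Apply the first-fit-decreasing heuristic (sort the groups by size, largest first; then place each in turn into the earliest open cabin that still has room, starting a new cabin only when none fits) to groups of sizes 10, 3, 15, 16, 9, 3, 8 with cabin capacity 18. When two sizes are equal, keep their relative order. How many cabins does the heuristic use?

Sorted descending: 16, 15, 10, 9, 8, 3, 3.
  16 → cabin 1 (new)  [load 16/18]
  15 → cabin 2 (new)  [load 15/18]
  10 → cabin 3 (new)  [load 10/18]
  9 → cabin 4 (new)  [load 9/18]
  8 → cabin 3  [load 18/18]
  3 → cabin 2  [load 18/18]
  3 → cabin 4  [load 12/18]
4 cabins opened.

4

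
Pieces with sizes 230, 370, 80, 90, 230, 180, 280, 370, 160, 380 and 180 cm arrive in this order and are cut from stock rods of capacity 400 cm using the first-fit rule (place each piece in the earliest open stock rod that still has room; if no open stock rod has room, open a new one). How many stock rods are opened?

7

  230 → stock rod 1 (new)  [load 230/400]
  370 → stock rod 2 (new)  [load 370/400]
  80 → stock rod 1  [load 310/400]
  90 → stock rod 1  [load 400/400]
  230 → stock rod 3 (new)  [load 230/400]
  180 → stock rod 4 (new)  [load 180/400]
  280 → stock rod 5 (new)  [load 280/400]
  370 → stock rod 6 (new)  [load 370/400]
  160 → stock rod 3  [load 390/400]
  380 → stock rod 7 (new)  [load 380/400]
  180 → stock rod 4  [load 360/400]
7 stock rods opened.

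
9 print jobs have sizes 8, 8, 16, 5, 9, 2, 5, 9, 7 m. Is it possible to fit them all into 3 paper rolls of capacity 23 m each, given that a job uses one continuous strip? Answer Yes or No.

A valid assignment using 3 paper rolls:
  roll 1: 16 + 7 = 23
  roll 2: 9 + 9 + 5 = 23
  roll 3: 8 + 8 + 5 + 2 = 23
Every load is within 23 m, so 3 paper rolls suffice.

Yes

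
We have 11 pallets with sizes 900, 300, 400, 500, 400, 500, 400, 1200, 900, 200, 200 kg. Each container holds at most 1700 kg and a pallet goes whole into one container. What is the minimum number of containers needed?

Total = 1200 + 900 + 900 + 500 + 500 + 400 + 400 + 400 + 300 + 200 + 200 = 5900 kg.
Lower bound: ⌈5900/1700⌉ = 4 containers.
A packing using 4 containers:
  container 1: 1200 + 500 = 1700
  container 2: 900 + 500 + 300 = 1700
  container 3: 900 + 400 + 400 = 1700
  container 4: 400 + 200 + 200 = 800
This matches the lower bound, so 4 is optimal.

4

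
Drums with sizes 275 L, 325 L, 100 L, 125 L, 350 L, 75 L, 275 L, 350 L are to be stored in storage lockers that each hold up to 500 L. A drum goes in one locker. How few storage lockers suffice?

Total = 350 + 350 + 325 + 275 + 275 + 125 + 100 + 75 = 1875 L.
Lower bound: ⌈1875/500⌉ = 4 storage lockers.
Also, 5 drums each exceed 250 L, and no two of those can share a locker, so at least 5 storage lockers are needed.
A packing using 5 storage lockers:
  locker 1: 350 + 125 = 475
  locker 2: 350 + 100 = 450
  locker 3: 325 + 75 = 400
  locker 4: 275 = 275
  locker 5: 275 = 275
This matches the lower bound, so 5 is optimal.

5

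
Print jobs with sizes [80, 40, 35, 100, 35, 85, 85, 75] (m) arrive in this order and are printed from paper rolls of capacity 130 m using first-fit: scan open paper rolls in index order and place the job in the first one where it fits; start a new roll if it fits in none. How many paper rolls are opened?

  80 → roll 1 (new)  [load 80/130]
  40 → roll 1  [load 120/130]
  35 → roll 2 (new)  [load 35/130]
  100 → roll 3 (new)  [load 100/130]
  35 → roll 2  [load 70/130]
  85 → roll 4 (new)  [load 85/130]
  85 → roll 5 (new)  [load 85/130]
  75 → roll 6 (new)  [load 75/130]
6 paper rolls opened.

6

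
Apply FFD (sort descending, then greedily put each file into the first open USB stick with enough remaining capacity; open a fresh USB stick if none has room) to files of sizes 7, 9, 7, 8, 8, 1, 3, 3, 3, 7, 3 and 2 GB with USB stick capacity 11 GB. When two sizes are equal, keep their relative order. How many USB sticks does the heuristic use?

6

Sorted descending: 9, 8, 8, 7, 7, 7, 3, 3, 3, 3, 2, 1.
  9 → USB stick 1 (new)  [load 9/11]
  8 → USB stick 2 (new)  [load 8/11]
  8 → USB stick 3 (new)  [load 8/11]
  7 → USB stick 4 (new)  [load 7/11]
  7 → USB stick 5 (new)  [load 7/11]
  7 → USB stick 6 (new)  [load 7/11]
  3 → USB stick 2  [load 11/11]
  3 → USB stick 3  [load 11/11]
  3 → USB stick 4  [load 10/11]
  3 → USB stick 5  [load 10/11]
  2 → USB stick 1  [load 11/11]
  1 → USB stick 4  [load 11/11]
6 USB sticks opened.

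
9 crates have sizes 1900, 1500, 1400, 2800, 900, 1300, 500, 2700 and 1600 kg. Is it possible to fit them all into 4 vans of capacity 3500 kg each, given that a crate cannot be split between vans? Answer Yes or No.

Total = 14600 kg; ⌈14600/3500⌉ = 5.
At least 5 vans are required, but only 4 are allowed.

No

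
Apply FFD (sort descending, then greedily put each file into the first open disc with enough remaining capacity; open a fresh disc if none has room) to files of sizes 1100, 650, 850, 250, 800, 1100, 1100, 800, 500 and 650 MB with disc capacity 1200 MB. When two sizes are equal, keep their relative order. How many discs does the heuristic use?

Sorted descending: 1100, 1100, 1100, 850, 800, 800, 650, 650, 500, 250.
  1100 → disc 1 (new)  [load 1100/1200]
  1100 → disc 2 (new)  [load 1100/1200]
  1100 → disc 3 (new)  [load 1100/1200]
  850 → disc 4 (new)  [load 850/1200]
  800 → disc 5 (new)  [load 800/1200]
  800 → disc 6 (new)  [load 800/1200]
  650 → disc 7 (new)  [load 650/1200]
  650 → disc 8 (new)  [load 650/1200]
  500 → disc 7  [load 1150/1200]
  250 → disc 4  [load 1100/1200]
8 discs opened.

8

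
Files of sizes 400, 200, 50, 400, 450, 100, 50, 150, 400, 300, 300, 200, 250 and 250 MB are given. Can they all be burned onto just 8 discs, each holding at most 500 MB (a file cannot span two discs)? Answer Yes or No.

Yes

A valid assignment using 8 discs:
  disc 1: 450 + 50 = 500
  disc 2: 400 + 100 = 500
  disc 3: 400 + 50 = 450
  disc 4: 400 = 400
  disc 5: 300 + 200 = 500
  disc 6: 300 + 200 = 500
  disc 7: 250 + 250 = 500
  disc 8: 150 = 150
Every load is within 500 MB, so 8 discs suffice.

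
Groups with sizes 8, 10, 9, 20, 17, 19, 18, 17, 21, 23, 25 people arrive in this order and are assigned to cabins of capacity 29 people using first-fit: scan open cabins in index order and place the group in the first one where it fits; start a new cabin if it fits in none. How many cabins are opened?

9

  8 → cabin 1 (new)  [load 8/29]
  10 → cabin 1  [load 18/29]
  9 → cabin 1  [load 27/29]
  20 → cabin 2 (new)  [load 20/29]
  17 → cabin 3 (new)  [load 17/29]
  19 → cabin 4 (new)  [load 19/29]
  18 → cabin 5 (new)  [load 18/29]
  17 → cabin 6 (new)  [load 17/29]
  21 → cabin 7 (new)  [load 21/29]
  23 → cabin 8 (new)  [load 23/29]
  25 → cabin 9 (new)  [load 25/29]
9 cabins opened.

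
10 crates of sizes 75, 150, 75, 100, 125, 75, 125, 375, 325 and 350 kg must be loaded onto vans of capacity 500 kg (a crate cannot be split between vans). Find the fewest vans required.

4

Total = 375 + 350 + 325 + 150 + 125 + 125 + 100 + 75 + 75 + 75 = 1775 kg.
Lower bound: ⌈1775/500⌉ = 4 vans.
A packing using 4 vans:
  van 1: 375 + 125 = 500
  van 2: 350 + 150 = 500
  van 3: 325 + 125 = 450
  van 4: 100 + 75 + 75 + 75 = 325
This matches the lower bound, so 4 is optimal.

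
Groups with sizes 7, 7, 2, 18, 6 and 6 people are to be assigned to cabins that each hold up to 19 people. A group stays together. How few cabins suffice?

3

Total = 18 + 7 + 7 + 6 + 6 + 2 = 46 people.
Lower bound: ⌈46/19⌉ = 3 cabins.
A packing using 3 cabins:
  cabin 1: 18 = 18
  cabin 2: 7 + 7 + 2 = 16
  cabin 3: 6 + 6 = 12
This matches the lower bound, so 3 is optimal.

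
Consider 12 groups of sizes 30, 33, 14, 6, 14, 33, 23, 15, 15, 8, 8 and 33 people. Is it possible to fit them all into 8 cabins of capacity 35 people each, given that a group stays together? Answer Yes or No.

A valid assignment using 8 cabins:
  cabin 1: 33 = 33
  cabin 2: 33 = 33
  cabin 3: 33 = 33
  cabin 4: 30 = 30
  cabin 5: 23 + 8 = 31
  cabin 6: 15 + 15 = 30
  cabin 7: 14 + 14 + 6 = 34
  cabin 8: 8 = 8
Every load is within 35 people, so 8 cabins suffice.

Yes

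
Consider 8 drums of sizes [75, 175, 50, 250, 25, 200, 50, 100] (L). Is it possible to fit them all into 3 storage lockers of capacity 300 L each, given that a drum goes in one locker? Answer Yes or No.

No

Total = 925 L; ⌈925/300⌉ = 4.
At least 4 storage lockers are required, but only 3 are allowed.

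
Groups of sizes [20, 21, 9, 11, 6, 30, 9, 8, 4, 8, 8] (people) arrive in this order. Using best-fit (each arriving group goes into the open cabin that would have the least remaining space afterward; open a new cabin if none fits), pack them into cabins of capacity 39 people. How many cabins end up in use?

  20 → cabin 1 (new)  [load 20/39]
  21 → cabin 2 (new)  [load 21/39]
  9 → cabin 2  [load 30/39]
  11 → cabin 1  [load 31/39]
  6 → cabin 1  [load 37/39]
  30 → cabin 3 (new)  [load 30/39]
  9 → cabin 2  [load 39/39]
  8 → cabin 3  [load 38/39]
  4 → cabin 4 (new)  [load 4/39]
  8 → cabin 4  [load 12/39]
  8 → cabin 4  [load 20/39]
4 cabins opened.

4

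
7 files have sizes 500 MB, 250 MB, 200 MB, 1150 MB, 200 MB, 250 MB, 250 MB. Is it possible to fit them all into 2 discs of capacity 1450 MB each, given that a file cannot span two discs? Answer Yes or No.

A valid assignment using 2 discs:
  disc 1: 1150 + 250 = 1400
  disc 2: 500 + 250 + 250 + 200 + 200 = 1400
Every load is within 1450 MB, so 2 discs suffice.

Yes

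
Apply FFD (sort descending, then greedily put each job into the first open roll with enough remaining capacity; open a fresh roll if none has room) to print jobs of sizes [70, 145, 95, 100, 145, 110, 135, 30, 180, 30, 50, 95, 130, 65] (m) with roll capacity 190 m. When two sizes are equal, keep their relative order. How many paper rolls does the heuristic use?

Sorted descending: 180, 145, 145, 135, 130, 110, 100, 95, 95, 70, 65, 50, 30, 30.
  180 → roll 1 (new)  [load 180/190]
  145 → roll 2 (new)  [load 145/190]
  145 → roll 3 (new)  [load 145/190]
  135 → roll 4 (new)  [load 135/190]
  130 → roll 5 (new)  [load 130/190]
  110 → roll 6 (new)  [load 110/190]
  100 → roll 7 (new)  [load 100/190]
  95 → roll 8 (new)  [load 95/190]
  95 → roll 8  [load 190/190]
  70 → roll 6  [load 180/190]
  65 → roll 7  [load 165/190]
  50 → roll 4  [load 185/190]
  30 → roll 2  [load 175/190]
  30 → roll 3  [load 175/190]
8 paper rolls opened.

8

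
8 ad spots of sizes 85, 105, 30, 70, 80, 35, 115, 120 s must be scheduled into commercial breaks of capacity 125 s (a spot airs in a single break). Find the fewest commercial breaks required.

6

Total = 120 + 115 + 105 + 85 + 80 + 70 + 35 + 30 = 640 s.
Lower bound: ⌈640/125⌉ = 6 commercial breaks.
A packing using 6 commercial breaks:
  break 1: 120 = 120
  break 2: 115 = 115
  break 3: 105 = 105
  break 4: 85 + 35 = 120
  break 5: 80 + 30 = 110
  break 6: 70 = 70
This matches the lower bound, so 6 is optimal.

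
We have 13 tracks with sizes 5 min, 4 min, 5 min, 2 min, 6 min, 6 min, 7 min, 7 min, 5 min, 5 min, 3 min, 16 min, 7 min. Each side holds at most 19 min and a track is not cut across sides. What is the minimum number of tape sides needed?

5

Total = 16 + 7 + 7 + 7 + 6 + 6 + 5 + 5 + 5 + 5 + 4 + 3 + 2 = 78 min.
Lower bound: ⌈78/19⌉ = 5 tape sides.
A packing using 5 tape sides:
  side 1: 16 + 3 = 19
  side 2: 7 + 7 + 5 = 19
  side 3: 7 + 6 + 6 = 19
  side 4: 5 + 5 + 5 + 4 = 19
  side 5: 2 = 2
This matches the lower bound, so 5 is optimal.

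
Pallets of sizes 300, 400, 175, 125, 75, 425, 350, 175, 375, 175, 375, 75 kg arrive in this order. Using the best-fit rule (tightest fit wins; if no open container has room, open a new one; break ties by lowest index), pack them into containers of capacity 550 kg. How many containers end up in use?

6

  300 → container 1 (new)  [load 300/550]
  400 → container 2 (new)  [load 400/550]
  175 → container 1  [load 475/550]
  125 → container 2  [load 525/550]
  75 → container 1  [load 550/550]
  425 → container 3 (new)  [load 425/550]
  350 → container 4 (new)  [load 350/550]
  175 → container 4  [load 525/550]
  375 → container 5 (new)  [load 375/550]
  175 → container 5  [load 550/550]
  375 → container 6 (new)  [load 375/550]
  75 → container 3  [load 500/550]
6 containers opened.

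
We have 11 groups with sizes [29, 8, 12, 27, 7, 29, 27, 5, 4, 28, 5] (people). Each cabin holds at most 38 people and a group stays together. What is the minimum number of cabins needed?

6

Total = 29 + 29 + 28 + 27 + 27 + 12 + 8 + 7 + 5 + 5 + 4 = 181 people.
Lower bound: ⌈181/38⌉ = 5 cabins.
A packing using 6 cabins:
  cabin 1: 29 + 8 = 37
  cabin 2: 29 + 7 = 36
  cabin 3: 28 + 5 + 5 = 38
  cabin 4: 27 + 4 = 31
  cabin 5: 27 = 27
  cabin 6: 12 = 12
No arrangement into 5 cabins stays within capacity, so 6 is optimal.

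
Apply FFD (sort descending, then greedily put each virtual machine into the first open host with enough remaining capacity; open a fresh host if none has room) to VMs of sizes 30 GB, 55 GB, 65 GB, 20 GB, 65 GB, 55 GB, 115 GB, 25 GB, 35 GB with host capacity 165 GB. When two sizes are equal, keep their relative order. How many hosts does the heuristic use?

Sorted descending: 115, 65, 65, 55, 55, 35, 30, 25, 20.
  115 → host 1 (new)  [load 115/165]
  65 → host 2 (new)  [load 65/165]
  65 → host 2  [load 130/165]
  55 → host 3 (new)  [load 55/165]
  55 → host 3  [load 110/165]
  35 → host 1  [load 150/165]
  30 → host 2  [load 160/165]
  25 → host 3  [load 135/165]
  20 → host 3  [load 155/165]
3 hosts opened.

3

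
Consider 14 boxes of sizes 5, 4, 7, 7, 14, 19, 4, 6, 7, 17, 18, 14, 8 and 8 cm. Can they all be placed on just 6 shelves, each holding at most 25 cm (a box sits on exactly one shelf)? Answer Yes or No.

Yes

A valid assignment using 6 shelves:
  shelf 1: 19 + 6 = 25
  shelf 2: 18 + 7 = 25
  shelf 3: 17 + 8 = 25
  shelf 4: 14 + 8 = 22
  shelf 5: 14 + 7 + 4 = 25
  shelf 6: 7 + 5 + 4 = 16
Every load is within 25 cm, so 6 shelves suffice.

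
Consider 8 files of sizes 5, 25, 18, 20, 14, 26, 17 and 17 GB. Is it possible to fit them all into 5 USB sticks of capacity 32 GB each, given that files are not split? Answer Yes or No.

No

Total = 142 GB; ⌈142/32⌉ = 5.
6 files each exceed half the capacity and cannot share a USB stick, forcing at least 6 USB sticks.
At least 6 USB sticks are required, but only 5 are allowed.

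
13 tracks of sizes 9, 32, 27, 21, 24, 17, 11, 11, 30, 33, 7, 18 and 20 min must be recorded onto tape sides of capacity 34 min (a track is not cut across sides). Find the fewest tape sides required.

9

Total = 33 + 32 + 30 + 27 + 24 + 21 + 20 + 18 + 17 + 11 + 11 + 9 + 7 = 260 min.
Lower bound: ⌈260/34⌉ = 8 tape sides.
A packing using 9 tape sides:
  side 1: 33 = 33
  side 2: 32 = 32
  side 3: 30 = 30
  side 4: 27 + 7 = 34
  side 5: 24 + 9 = 33
  side 6: 21 + 11 = 32
  side 7: 20 + 11 = 31
  side 8: 18 = 18
  side 9: 17 = 17
No arrangement into 8 tape sides stays within capacity, so 9 is optimal.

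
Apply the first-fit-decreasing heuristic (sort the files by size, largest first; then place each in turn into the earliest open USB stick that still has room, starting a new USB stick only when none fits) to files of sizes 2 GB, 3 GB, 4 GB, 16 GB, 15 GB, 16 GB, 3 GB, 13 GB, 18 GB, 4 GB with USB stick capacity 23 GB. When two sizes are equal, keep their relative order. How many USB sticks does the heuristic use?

5

Sorted descending: 18, 16, 16, 15, 13, 4, 4, 3, 3, 2.
  18 → USB stick 1 (new)  [load 18/23]
  16 → USB stick 2 (new)  [load 16/23]
  16 → USB stick 3 (new)  [load 16/23]
  15 → USB stick 4 (new)  [load 15/23]
  13 → USB stick 5 (new)  [load 13/23]
  4 → USB stick 1  [load 22/23]
  4 → USB stick 2  [load 20/23]
  3 → USB stick 2  [load 23/23]
  3 → USB stick 3  [load 19/23]
  2 → USB stick 3  [load 21/23]
5 USB sticks opened.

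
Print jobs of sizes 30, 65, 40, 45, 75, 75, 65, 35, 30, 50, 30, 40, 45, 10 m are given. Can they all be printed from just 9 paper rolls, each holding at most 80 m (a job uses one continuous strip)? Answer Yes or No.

Yes

A valid assignment using 9 paper rolls:
  roll 1: 75 = 75
  roll 2: 75 = 75
  roll 3: 65 + 10 = 75
  roll 4: 65 = 65
  roll 5: 50 + 30 = 80
  roll 6: 45 + 35 = 80
  roll 7: 45 + 30 = 75
  roll 8: 40 + 40 = 80
  roll 9: 30 = 30
Every load is within 80 m, so 9 paper rolls suffice.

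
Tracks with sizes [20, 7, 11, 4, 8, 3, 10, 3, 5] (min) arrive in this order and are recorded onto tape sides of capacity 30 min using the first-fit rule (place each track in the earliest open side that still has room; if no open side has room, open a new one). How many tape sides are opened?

3

  20 → side 1 (new)  [load 20/30]
  7 → side 1  [load 27/30]
  11 → side 2 (new)  [load 11/30]
  4 → side 2  [load 15/30]
  8 → side 2  [load 23/30]
  3 → side 1  [load 30/30]
  10 → side 3 (new)  [load 10/30]
  3 → side 2  [load 26/30]
  5 → side 3  [load 15/30]
3 tape sides opened.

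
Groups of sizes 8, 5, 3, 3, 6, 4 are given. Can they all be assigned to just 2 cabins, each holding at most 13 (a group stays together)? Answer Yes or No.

Total = 29; ⌈29/13⌉ = 3.
At least 3 cabins are required, but only 2 are allowed.

No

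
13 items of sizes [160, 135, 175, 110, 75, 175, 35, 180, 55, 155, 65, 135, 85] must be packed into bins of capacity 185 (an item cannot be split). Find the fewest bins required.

Total = 180 + 175 + 175 + 160 + 155 + 135 + 135 + 110 + 85 + 75 + 65 + 55 + 35 = 1540.
Lower bound: ⌈1540/185⌉ = 9 bins.
A packing using 10 bins:
  bin 1: 180 = 180
  bin 2: 175 = 175
  bin 3: 175 = 175
  bin 4: 160 = 160
  bin 5: 155 = 155
  bin 6: 135 + 35 = 170
  bin 7: 135 = 135
  bin 8: 110 + 75 = 185
  bin 9: 85 + 65 = 150
  bin 10: 55 = 55
No arrangement into 9 bins stays within capacity, so 10 is optimal.

10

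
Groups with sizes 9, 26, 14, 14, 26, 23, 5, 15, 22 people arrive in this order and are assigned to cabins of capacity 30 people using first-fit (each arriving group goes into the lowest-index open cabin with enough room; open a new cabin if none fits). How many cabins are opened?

6

  9 → cabin 1 (new)  [load 9/30]
  26 → cabin 2 (new)  [load 26/30]
  14 → cabin 1  [load 23/30]
  14 → cabin 3 (new)  [load 14/30]
  26 → cabin 4 (new)  [load 26/30]
  23 → cabin 5 (new)  [load 23/30]
  5 → cabin 1  [load 28/30]
  15 → cabin 3  [load 29/30]
  22 → cabin 6 (new)  [load 22/30]
6 cabins opened.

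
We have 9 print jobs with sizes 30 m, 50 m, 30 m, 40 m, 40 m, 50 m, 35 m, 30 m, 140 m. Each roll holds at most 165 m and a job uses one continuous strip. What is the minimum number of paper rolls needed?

3

Total = 140 + 50 + 50 + 40 + 40 + 35 + 30 + 30 + 30 = 445 m.
Lower bound: ⌈445/165⌉ = 3 paper rolls.
A packing using 3 paper rolls:
  roll 1: 140 = 140
  roll 2: 50 + 50 + 40 = 140
  roll 3: 40 + 35 + 30 + 30 + 30 = 165
This matches the lower bound, so 3 is optimal.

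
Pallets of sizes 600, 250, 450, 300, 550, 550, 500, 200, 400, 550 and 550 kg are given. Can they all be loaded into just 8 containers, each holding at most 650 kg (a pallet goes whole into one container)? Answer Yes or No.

No

Total = 4900 kg; ⌈4900/650⌉ = 8.
The bound of 8 does not rule out 8, but exhaustive search shows no assignment into 8 containers of capacity 650 kg exists — the minimum is 9.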